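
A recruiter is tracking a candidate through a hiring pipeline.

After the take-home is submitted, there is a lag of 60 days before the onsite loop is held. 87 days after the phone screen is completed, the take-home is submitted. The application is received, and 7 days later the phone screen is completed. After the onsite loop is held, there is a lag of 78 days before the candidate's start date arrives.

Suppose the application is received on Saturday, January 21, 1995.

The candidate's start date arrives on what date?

The application is received: Jan 21, 1995.
The phone screen is completed: Jan 21, 1995 + 7 days = Jan 28, 1995.
The take-home is submitted: Jan 28, 1995 + 87 days = Apr 25, 1995.
The onsite loop is held: Apr 25, 1995 + 60 days = Jun 24, 1995.
The candidate's start date arrives: Jun 24, 1995 + 78 days = Sep 10, 1995.

Sunday, September 10, 1995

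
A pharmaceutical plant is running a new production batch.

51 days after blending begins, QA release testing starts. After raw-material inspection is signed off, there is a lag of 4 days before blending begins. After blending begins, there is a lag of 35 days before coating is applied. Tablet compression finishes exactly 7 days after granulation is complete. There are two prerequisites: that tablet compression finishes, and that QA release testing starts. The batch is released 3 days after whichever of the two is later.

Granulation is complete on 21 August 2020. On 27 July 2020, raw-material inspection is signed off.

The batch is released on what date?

Granulation is complete: Aug 21, 2020.
Tablet compression finishes: Aug 21, 2020 + 7 days = Aug 28, 2020.
Raw-material inspection is signed off: Jul 27, 2020.
Blending begins: Jul 27, 2020 + 4 days = Jul 31, 2020.
QA release testing starts: Jul 31, 2020 + 51 days = Sep 20, 2020.
Both prerequisites met — tablet compression finishes (Aug 28, 2020), QA release testing starts (Sep 20, 2020); the later is Sep 20, 2020.
The batch is released: Sep 20, 2020 + 3 days = Sep 23, 2020.

23 September 2020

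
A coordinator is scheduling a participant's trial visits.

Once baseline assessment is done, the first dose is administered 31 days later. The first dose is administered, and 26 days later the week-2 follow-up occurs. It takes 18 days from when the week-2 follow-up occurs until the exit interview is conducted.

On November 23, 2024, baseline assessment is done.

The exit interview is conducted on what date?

Baseline assessment is done: Nov 23, 2024.
The first dose is administered: Nov 23, 2024 + 31 days = Dec 24, 2024.
The week-2 follow-up occurs: Dec 24, 2024 + 26 days = Jan 19, 2025.
The exit interview is conducted: Jan 19, 2025 + 18 days = Feb 6, 2025.

February 6, 2025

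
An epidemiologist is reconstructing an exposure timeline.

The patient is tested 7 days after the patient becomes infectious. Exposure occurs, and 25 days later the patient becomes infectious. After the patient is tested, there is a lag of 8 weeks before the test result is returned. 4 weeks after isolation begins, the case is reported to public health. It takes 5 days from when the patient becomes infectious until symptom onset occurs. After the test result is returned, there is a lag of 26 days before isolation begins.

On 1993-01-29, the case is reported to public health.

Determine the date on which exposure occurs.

The case is reported to public health: Jan 29, 1993.
Isolation begins: Jan 29, 1993 − 4 weeks = Jan 1, 1993.
The test result is returned: Jan 1, 1993 − 26 days = Dec 6, 1992.
The patient is tested: Dec 6, 1992 − 8 weeks = Oct 11, 1992.
The patient becomes infectious: Oct 11, 1992 − 7 days = Oct 4, 1992.
Exposure occurs: Oct 4, 1992 − 25 days = Sep 9, 1992.

1992-09-09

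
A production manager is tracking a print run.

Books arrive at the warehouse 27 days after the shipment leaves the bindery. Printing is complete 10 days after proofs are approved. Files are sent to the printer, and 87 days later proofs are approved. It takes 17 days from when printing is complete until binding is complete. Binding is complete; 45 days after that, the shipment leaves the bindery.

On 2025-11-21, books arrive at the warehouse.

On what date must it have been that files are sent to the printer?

2025-05-19

Books arrive at the warehouse: Nov 21, 2025.
The shipment leaves the bindery: Nov 21, 2025 − 27 days = Oct 25, 2025.
Binding is complete: Oct 25, 2025 − 45 days = Sep 10, 2025.
Printing is complete: Sep 10, 2025 − 17 days = Aug 24, 2025.
Proofs are approved: Aug 24, 2025 − 10 days = Aug 14, 2025.
Files are sent to the printer: Aug 14, 2025 − 87 days = May 19, 2025.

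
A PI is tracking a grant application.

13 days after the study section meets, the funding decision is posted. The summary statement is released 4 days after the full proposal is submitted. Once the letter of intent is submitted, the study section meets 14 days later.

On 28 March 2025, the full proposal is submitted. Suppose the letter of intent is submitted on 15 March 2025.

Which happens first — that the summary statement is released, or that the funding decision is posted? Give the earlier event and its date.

The summary statement is released — 1 April 2025

The full proposal is submitted: Mar 28, 2025.
The summary statement is released: Mar 28, 2025 + 4 days = Apr 1, 2025.
The letter of intent is submitted: Mar 15, 2025.
The study section meets: Mar 15, 2025 + 14 days = Mar 29, 2025.
The funding decision is posted: Mar 29, 2025 + 13 days = Apr 11, 2025.
Comparing: the summary statement is released on Apr 1, 2025 vs the funding decision is posted on Apr 11, 2025. Earlier: the summary statement is released.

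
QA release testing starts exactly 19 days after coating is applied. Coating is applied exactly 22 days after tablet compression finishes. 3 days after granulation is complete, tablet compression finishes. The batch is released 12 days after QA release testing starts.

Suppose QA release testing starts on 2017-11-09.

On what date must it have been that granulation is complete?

2017-09-26

QA release testing starts: Nov 9, 2017.
Coating is applied: Nov 9, 2017 − 19 days = Oct 21, 2017.
Tablet compression finishes: Oct 21, 2017 − 22 days = Sep 29, 2017.
Granulation is complete: Sep 29, 2017 − 3 days = Sep 26, 2017.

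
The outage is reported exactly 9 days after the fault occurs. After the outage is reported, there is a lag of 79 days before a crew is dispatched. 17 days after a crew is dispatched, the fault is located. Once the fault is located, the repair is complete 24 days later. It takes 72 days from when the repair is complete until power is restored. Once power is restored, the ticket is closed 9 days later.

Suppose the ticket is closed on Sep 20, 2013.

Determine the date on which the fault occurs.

Feb 22, 2013

The ticket is closed: Sep 20, 2013.
Power is restored: Sep 20, 2013 − 9 days = Sep 11, 2013.
The repair is complete: Sep 11, 2013 − 72 days = Jul 1, 2013.
The fault is located: Jul 1, 2013 − 24 days = Jun 7, 2013.
A crew is dispatched: Jun 7, 2013 − 17 days = May 21, 2013.
The outage is reported: May 21, 2013 − 79 days = Mar 3, 2013.
The fault occurs: Mar 3, 2013 − 9 days = Feb 22, 2013.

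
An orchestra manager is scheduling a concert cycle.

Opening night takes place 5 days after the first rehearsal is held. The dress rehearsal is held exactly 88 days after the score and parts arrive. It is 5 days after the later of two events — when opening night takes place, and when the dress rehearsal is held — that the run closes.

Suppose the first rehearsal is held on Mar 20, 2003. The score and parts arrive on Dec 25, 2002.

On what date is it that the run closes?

Mar 30, 2003

The first rehearsal is held: Mar 20, 2003.
Opening night takes place: Mar 20, 2003 + 5 days = Mar 25, 2003.
The score and parts arrive: Dec 25, 2002.
The dress rehearsal is held: Dec 25, 2002 + 88 days = Mar 23, 2003.
Both prerequisites met — opening night takes place (Mar 25, 2003), the dress rehearsal is held (Mar 23, 2003); the later is Mar 25, 2003.
The run closes: Mar 25, 2003 + 5 days = Mar 30, 2003.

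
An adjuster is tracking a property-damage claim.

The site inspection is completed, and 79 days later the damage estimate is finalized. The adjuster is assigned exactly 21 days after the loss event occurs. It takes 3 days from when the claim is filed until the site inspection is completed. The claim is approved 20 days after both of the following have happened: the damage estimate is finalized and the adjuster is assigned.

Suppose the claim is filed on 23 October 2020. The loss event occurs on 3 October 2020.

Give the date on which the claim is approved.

2 February 2021

The claim is filed: Oct 23, 2020.
The site inspection is completed: Oct 23, 2020 + 3 days = Oct 26, 2020.
The damage estimate is finalized: Oct 26, 2020 + 79 days = Jan 13, 2021.
The loss event occurs: Oct 3, 2020.
The adjuster is assigned: Oct 3, 2020 + 21 days = Oct 24, 2020.
Both prerequisites met — the damage estimate is finalized (Jan 13, 2021), the adjuster is assigned (Oct 24, 2020); the later is Jan 13, 2021.
The claim is approved: Jan 13, 2021 + 20 days = Feb 2, 2021.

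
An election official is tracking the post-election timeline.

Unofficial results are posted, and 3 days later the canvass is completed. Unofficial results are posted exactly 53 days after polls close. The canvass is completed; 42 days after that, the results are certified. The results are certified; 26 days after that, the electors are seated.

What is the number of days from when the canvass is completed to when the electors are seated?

68 days

Causal path: the canvass is completed → the results are certified → the electors are seated.
Total delay along the path: 42 + 26 = 68 days.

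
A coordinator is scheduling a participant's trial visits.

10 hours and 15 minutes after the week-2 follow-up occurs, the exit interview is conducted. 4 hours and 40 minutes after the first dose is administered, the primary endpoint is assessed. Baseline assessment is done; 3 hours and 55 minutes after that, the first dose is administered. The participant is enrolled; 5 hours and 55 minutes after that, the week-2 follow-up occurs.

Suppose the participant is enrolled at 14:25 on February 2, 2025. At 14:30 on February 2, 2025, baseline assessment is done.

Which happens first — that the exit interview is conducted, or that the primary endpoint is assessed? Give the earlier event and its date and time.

The participant is enrolled: 14:25 Feb 2, 2025.
The week-2 follow-up occurs: 14:25 Feb 2, 2025 + 5h55m = 20:20 Feb 2, 2025.
The exit interview is conducted: 20:20 Feb 2, 2025 + 10h15m = 06:35 Feb 3, 2025.
Baseline assessment is done: 14:30 Feb 2, 2025.
The first dose is administered: 14:30 Feb 2, 2025 + 3h55m = 18:25 Feb 2, 2025.
The primary endpoint is assessed: 18:25 Feb 2, 2025 + 4h40m = 23:05 Feb 2, 2025.
Comparing: the exit interview is conducted at 06:35 Feb 3, 2025 vs the primary endpoint is assessed at 23:05 Feb 2, 2025. Earlier: the primary endpoint is assessed.

The primary endpoint is assessed — 23:05 on February 2, 2025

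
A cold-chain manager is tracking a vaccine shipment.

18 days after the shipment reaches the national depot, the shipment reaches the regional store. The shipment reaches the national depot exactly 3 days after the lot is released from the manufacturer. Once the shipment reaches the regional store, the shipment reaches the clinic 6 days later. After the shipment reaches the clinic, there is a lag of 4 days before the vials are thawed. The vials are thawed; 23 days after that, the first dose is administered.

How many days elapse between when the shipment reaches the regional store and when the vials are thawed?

Causal path: the shipment reaches the regional store → the shipment reaches the clinic → the vials are thawed.
Total delay along the path: 6 + 4 = 10 days.

10 days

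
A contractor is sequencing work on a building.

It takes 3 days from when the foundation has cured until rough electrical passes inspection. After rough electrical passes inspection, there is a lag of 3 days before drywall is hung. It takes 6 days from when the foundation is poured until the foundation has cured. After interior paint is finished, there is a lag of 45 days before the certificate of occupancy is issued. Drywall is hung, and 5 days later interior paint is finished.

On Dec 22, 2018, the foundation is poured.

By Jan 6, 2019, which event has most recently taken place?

Drywall is hung

The foundation is poured: Dec 22, 2018.
The foundation has cured: Dec 22, 2018 + 6 days = Dec 28, 2018.
Rough electrical passes inspection: Dec 28, 2018 + 3 days = Dec 31, 2018.
Drywall is hung: Dec 31, 2018 + 3 days = Jan 3, 2019.
Interior paint is finished: Jan 3, 2019 + 5 days = Jan 8, 2019.
The certificate of occupancy is issued: Jan 8, 2019 + 45 days = Feb 22, 2019.
Jan 6, 2019 falls between when drywall is hung (Jan 3, 2019) and when interior paint is finished (Jan 8, 2019).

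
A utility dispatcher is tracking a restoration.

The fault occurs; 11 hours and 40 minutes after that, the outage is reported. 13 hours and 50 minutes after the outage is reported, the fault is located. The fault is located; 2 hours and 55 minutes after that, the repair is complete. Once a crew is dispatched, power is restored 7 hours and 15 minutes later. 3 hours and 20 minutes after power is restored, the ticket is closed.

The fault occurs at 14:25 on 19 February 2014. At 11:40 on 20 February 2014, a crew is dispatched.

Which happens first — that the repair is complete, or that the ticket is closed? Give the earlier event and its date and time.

The fault occurs: 14:25 Feb 19, 2014.
The outage is reported: 14:25 Feb 19, 2014 + 11h40m = 02:05 Feb 20, 2014.
The fault is located: 02:05 Feb 20, 2014 + 13h50m = 15:55 Feb 20, 2014.
The repair is complete: 15:55 Feb 20, 2014 + 2h55m = 18:50 Feb 20, 2014.
A crew is dispatched: 11:40 Feb 20, 2014.
Power is restored: 11:40 Feb 20, 2014 + 7h15m = 18:55 Feb 20, 2014.
The ticket is closed: 18:55 Feb 20, 2014 + 3h20m = 22:15 Feb 20, 2014.
Comparing: the repair is complete at 18:50 Feb 20, 2014 vs the ticket is closed at 22:15 Feb 20, 2014. Earlier: the repair is complete.

The repair is complete — 18:50 on 20 February 2014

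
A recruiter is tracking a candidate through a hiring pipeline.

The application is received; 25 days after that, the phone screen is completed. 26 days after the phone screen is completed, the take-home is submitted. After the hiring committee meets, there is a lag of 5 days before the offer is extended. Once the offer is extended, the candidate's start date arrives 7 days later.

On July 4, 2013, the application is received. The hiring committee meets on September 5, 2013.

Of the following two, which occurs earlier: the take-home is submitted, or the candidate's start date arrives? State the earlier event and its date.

The take-home is submitted — August 24, 2013

The application is received: Jul 4, 2013.
The phone screen is completed: Jul 4, 2013 + 25 days = Jul 29, 2013.
The take-home is submitted: Jul 29, 2013 + 26 days = Aug 24, 2013.
The hiring committee meets: Sep 5, 2013.
The offer is extended: Sep 5, 2013 + 5 days = Sep 10, 2013.
The candidate's start date arrives: Sep 10, 2013 + 7 days = Sep 17, 2013.
Comparing: the take-home is submitted on Aug 24, 2013 vs the candidate's start date arrives on Sep 17, 2013. Earlier: the take-home is submitted.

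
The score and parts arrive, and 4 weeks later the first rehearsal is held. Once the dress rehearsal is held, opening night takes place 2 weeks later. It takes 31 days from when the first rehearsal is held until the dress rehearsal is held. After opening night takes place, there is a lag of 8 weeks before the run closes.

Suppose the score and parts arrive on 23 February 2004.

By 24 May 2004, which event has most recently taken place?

The score and parts arrive: Feb 23, 2004.
The first rehearsal is held: Feb 23, 2004 + 4 weeks = Mar 22, 2004.
The dress rehearsal is held: Mar 22, 2004 + 31 days = Apr 22, 2004.
Opening night takes place: Apr 22, 2004 + 2 weeks = May 6, 2004.
The run closes: May 6, 2004 + 8 weeks = Jul 1, 2004.
May 24, 2004 falls between when opening night takes place (May 6, 2004) and when the run closes (Jul 1, 2004).

Opening night takes place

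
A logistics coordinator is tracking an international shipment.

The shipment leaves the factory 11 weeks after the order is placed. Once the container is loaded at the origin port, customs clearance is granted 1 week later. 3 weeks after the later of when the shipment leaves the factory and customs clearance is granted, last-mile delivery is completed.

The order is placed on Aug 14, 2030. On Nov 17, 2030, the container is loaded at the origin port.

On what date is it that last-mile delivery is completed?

The order is placed: Aug 14, 2030.
The shipment leaves the factory: Aug 14, 2030 + 11 weeks = Oct 30, 2030.
The container is loaded at the origin port: Nov 17, 2030.
Customs clearance is granted: Nov 17, 2030 + 1 week = Nov 24, 2030.
Both prerequisites met — the shipment leaves the factory (Oct 30, 2030), customs clearance is granted (Nov 24, 2030); the later is Nov 24, 2030.
Last-mile delivery is completed: Nov 24, 2030 + 3 weeks = Dec 15, 2030.

Dec 15, 2030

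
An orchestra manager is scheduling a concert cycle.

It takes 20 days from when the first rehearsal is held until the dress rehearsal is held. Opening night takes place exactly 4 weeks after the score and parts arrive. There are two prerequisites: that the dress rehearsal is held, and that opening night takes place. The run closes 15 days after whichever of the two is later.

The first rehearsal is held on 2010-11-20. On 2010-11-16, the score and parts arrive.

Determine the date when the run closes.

The first rehearsal is held: Nov 20, 2010.
The dress rehearsal is held: Nov 20, 2010 + 20 days = Dec 10, 2010.
The score and parts arrive: Nov 16, 2010.
Opening night takes place: Nov 16, 2010 + 4 weeks = Dec 14, 2010.
Both prerequisites met — the dress rehearsal is held (Dec 10, 2010), opening night takes place (Dec 14, 2010); the later is Dec 14, 2010.
The run closes: Dec 14, 2010 + 15 days = Dec 29, 2010.

2010-12-29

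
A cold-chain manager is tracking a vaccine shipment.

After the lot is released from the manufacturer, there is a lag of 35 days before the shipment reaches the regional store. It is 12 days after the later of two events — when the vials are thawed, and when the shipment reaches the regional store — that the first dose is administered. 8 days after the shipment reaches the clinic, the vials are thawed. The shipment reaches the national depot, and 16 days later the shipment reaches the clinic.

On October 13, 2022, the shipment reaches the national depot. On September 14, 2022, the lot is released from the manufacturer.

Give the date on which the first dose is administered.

The shipment reaches the national depot: Oct 13, 2022.
The shipment reaches the clinic: Oct 13, 2022 + 16 days = Oct 29, 2022.
The vials are thawed: Oct 29, 2022 + 8 days = Nov 6, 2022.
The lot is released from the manufacturer: Sep 14, 2022.
The shipment reaches the regional store: Sep 14, 2022 + 35 days = Oct 19, 2022.
Both prerequisites met — the vials are thawed (Nov 6, 2022), the shipment reaches the regional store (Oct 19, 2022); the later is Nov 6, 2022.
The first dose is administered: Nov 6, 2022 + 12 days = Nov 18, 2022.

November 18, 2022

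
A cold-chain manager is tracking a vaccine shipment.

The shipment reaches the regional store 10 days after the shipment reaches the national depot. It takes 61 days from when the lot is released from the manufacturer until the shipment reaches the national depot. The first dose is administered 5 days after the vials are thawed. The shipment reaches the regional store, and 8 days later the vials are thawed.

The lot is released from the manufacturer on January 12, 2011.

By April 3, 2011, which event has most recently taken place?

The lot is released from the manufacturer: Jan 12, 2011.
The shipment reaches the national depot: Jan 12, 2011 + 61 days = Mar 14, 2011.
The shipment reaches the regional store: Mar 14, 2011 + 10 days = Mar 24, 2011.
The vials are thawed: Mar 24, 2011 + 8 days = Apr 1, 2011.
The first dose is administered: Apr 1, 2011 + 5 days = Apr 6, 2011.
Apr 3, 2011 falls between when the vials are thawed (Apr 1, 2011) and when the first dose is administered (Apr 6, 2011).

The vials are thawed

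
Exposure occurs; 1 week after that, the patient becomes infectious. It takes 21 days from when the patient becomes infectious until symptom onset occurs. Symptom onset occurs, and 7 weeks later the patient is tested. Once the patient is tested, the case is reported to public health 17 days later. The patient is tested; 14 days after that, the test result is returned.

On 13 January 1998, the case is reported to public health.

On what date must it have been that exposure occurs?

The case is reported to public health: Jan 13, 1998.
The patient is tested: Jan 13, 1998 − 17 days = Dec 27, 1997.
Symptom onset occurs: Dec 27, 1997 − 7 weeks = Nov 8, 1997.
The patient becomes infectious: Nov 8, 1997 − 21 days = Oct 18, 1997.
Exposure occurs: Oct 18, 1997 − 1 week = Oct 11, 1997.

11 October 1997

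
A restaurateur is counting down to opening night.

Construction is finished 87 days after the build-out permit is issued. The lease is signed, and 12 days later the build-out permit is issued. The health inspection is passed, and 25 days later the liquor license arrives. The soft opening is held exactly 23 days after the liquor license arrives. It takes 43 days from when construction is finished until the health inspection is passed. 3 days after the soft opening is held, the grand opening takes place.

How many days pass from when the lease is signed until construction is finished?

99 days

Causal path: the lease is signed → the build-out permit is issued → construction is finished.
Total delay along the path: 12 + 87 = 99 days.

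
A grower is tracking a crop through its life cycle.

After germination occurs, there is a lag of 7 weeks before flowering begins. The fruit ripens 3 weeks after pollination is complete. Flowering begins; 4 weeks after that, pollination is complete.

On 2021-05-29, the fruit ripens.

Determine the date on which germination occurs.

2021-02-20

The fruit ripens: May 29, 2021.
Pollination is complete: May 29, 2021 − 3 weeks = May 8, 2021.
Flowering begins: May 8, 2021 − 4 weeks = Apr 10, 2021.
Germination occurs: Apr 10, 2021 − 7 weeks = Feb 20, 2021.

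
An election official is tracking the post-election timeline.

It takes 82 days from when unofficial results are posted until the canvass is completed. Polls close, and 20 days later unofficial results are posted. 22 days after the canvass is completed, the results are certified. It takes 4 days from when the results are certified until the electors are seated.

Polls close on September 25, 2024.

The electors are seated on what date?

Polls close: Sep 25, 2024.
Unofficial results are posted: Sep 25, 2024 + 20 days = Oct 15, 2024.
The canvass is completed: Oct 15, 2024 + 82 days = Jan 5, 2025.
The results are certified: Jan 5, 2025 + 22 days = Jan 27, 2025.
The electors are seated: Jan 27, 2025 + 4 days = Jan 31, 2025.

January 31, 2025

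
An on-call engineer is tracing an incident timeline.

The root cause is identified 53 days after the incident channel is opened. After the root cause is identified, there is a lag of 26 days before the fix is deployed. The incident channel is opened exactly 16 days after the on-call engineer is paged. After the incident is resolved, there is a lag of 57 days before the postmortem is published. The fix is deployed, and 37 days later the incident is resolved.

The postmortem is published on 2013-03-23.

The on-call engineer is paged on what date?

The postmortem is published: Mar 23, 2013.
The incident is resolved: Mar 23, 2013 − 57 days = Jan 25, 2013.
The fix is deployed: Jan 25, 2013 − 37 days = Dec 19, 2012.
The root cause is identified: Dec 19, 2012 − 26 days = Nov 23, 2012.
The incident channel is opened: Nov 23, 2012 − 53 days = Oct 1, 2012.
The on-call engineer is paged: Oct 1, 2012 − 16 days = Sep 15, 2012.

2012-09-15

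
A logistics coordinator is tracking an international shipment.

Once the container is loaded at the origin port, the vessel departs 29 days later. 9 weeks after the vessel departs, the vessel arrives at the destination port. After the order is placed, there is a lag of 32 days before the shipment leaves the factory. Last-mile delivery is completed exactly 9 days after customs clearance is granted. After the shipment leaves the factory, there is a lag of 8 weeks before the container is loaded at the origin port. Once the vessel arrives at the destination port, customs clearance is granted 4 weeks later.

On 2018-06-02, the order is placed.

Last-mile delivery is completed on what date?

The order is placed: Jun 2, 2018.
The shipment leaves the factory: Jun 2, 2018 + 32 days = Jul 4, 2018.
The container is loaded at the origin port: Jul 4, 2018 + 8 weeks = Aug 29, 2018.
The vessel departs: Aug 29, 2018 + 29 days = Sep 27, 2018.
The vessel arrives at the destination port: Sep 27, 2018 + 9 weeks = Nov 29, 2018.
Customs clearance is granted: Nov 29, 2018 + 4 weeks = Dec 27, 2018.
Last-mile delivery is completed: Dec 27, 2018 + 9 days = Jan 5, 2019.

2019-01-05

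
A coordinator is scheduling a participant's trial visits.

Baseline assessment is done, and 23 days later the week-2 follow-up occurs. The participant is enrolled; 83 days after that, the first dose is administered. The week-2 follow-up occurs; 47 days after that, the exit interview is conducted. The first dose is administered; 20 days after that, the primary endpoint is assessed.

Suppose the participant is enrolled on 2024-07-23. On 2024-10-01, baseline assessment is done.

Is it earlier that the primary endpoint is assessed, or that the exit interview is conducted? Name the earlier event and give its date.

The primary endpoint is assessed — 2024-11-03

The participant is enrolled: Jul 23, 2024.
The first dose is administered: Jul 23, 2024 + 83 days = Oct 14, 2024.
The primary endpoint is assessed: Oct 14, 2024 + 20 days = Nov 3, 2024.
Baseline assessment is done: Oct 1, 2024.
The week-2 follow-up occurs: Oct 1, 2024 + 23 days = Oct 24, 2024.
The exit interview is conducted: Oct 24, 2024 + 47 days = Dec 10, 2024.
Comparing: the primary endpoint is assessed on Nov 3, 2024 vs the exit interview is conducted on Dec 10, 2024. Earlier: the primary endpoint is assessed.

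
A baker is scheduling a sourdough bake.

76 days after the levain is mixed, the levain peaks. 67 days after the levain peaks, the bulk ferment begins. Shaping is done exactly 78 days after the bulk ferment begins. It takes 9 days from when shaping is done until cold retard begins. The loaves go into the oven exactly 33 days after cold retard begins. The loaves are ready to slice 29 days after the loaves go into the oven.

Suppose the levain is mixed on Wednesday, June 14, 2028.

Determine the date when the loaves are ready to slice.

Monday, April 2, 2029

The levain is mixed: Jun 14, 2028.
The levain peaks: Jun 14, 2028 + 76 days = Aug 29, 2028.
The bulk ferment begins: Aug 29, 2028 + 67 days = Nov 4, 2028.
Shaping is done: Nov 4, 2028 + 78 days = Jan 21, 2029.
Cold retard begins: Jan 21, 2029 + 9 days = Jan 30, 2029.
The loaves go into the oven: Jan 30, 2029 + 33 days = Mar 4, 2029.
The loaves are ready to slice: Mar 4, 2029 + 29 days = Apr 2, 2029.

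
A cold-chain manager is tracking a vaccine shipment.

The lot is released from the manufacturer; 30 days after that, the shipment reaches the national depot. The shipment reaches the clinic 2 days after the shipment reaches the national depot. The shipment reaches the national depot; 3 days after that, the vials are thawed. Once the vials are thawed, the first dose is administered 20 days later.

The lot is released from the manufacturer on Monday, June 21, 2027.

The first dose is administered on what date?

Friday, August 13, 2027

The lot is released from the manufacturer: Jun 21, 2027.
The shipment reaches the national depot: Jun 21, 2027 + 30 days = Jul 21, 2027.
The vials are thawed: Jul 21, 2027 + 3 days = Jul 24, 2027.
The first dose is administered: Jul 24, 2027 + 20 days = Aug 13, 2027.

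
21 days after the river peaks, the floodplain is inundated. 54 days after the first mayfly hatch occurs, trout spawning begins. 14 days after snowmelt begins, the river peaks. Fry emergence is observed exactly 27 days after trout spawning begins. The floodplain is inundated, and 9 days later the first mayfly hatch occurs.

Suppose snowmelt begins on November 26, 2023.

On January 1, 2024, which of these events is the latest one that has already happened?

The floodplain is inundated

Snowmelt begins: Nov 26, 2023.
The river peaks: Nov 26, 2023 + 14 days = Dec 10, 2023.
The floodplain is inundated: Dec 10, 2023 + 21 days = Dec 31, 2023.
The first mayfly hatch occurs: Dec 31, 2023 + 9 days = Jan 9, 2024.
Trout spawning begins: Jan 9, 2024 + 54 days = Mar 3, 2024.
Fry emergence is observed: Mar 3, 2024 + 27 days = Mar 30, 2024.
Jan 1, 2024 falls between when the floodplain is inundated (Dec 31, 2023) and when the first mayfly hatch occurs (Jan 9, 2024).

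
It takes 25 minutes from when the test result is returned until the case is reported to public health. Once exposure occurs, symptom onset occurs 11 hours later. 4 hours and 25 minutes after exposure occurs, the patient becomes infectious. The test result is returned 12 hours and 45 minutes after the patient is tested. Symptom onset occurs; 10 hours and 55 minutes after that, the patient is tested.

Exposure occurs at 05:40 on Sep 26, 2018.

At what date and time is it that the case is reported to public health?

16:45 on Sep 27, 2018

Exposure occurs: 05:40 Sep 26, 2018.
Symptom onset occurs: 05:40 Sep 26, 2018 + 11h = 16:40 Sep 26, 2018.
The patient is tested: 16:40 Sep 26, 2018 + 10h55m = 03:35 Sep 27, 2018.
The test result is returned: 03:35 Sep 27, 2018 + 12h45m = 16:20 Sep 27, 2018.
The case is reported to public health: 16:20 Sep 27, 2018 + 25m = 16:45 Sep 27, 2018.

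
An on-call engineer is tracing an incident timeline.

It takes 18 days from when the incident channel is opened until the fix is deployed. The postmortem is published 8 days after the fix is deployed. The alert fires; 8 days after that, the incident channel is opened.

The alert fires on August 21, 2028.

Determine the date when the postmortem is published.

September 24, 2028

The alert fires: Aug 21, 2028.
The incident channel is opened: Aug 21, 2028 + 8 days = Aug 29, 2028.
The fix is deployed: Aug 29, 2028 + 18 days = Sep 16, 2028.
The postmortem is published: Sep 16, 2028 + 8 days = Sep 24, 2028.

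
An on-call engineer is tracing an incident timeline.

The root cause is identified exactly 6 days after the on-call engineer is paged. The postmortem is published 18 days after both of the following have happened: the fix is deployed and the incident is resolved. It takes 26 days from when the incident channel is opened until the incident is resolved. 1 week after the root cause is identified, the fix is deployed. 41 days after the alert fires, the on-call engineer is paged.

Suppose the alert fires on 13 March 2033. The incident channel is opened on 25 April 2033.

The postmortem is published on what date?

8 June 2033

The alert fires: Mar 13, 2033.
The on-call engineer is paged: Mar 13, 2033 + 41 days = Apr 23, 2033.
The root cause is identified: Apr 23, 2033 + 6 days = Apr 29, 2033.
The fix is deployed: Apr 29, 2033 + 1 week = May 6, 2033.
The incident channel is opened: Apr 25, 2033.
The incident is resolved: Apr 25, 2033 + 26 days = May 21, 2033.
Both prerequisites met — the fix is deployed (May 6, 2033), the incident is resolved (May 21, 2033); the later is May 21, 2033.
The postmortem is published: May 21, 2033 + 18 days = Jun 8, 2033.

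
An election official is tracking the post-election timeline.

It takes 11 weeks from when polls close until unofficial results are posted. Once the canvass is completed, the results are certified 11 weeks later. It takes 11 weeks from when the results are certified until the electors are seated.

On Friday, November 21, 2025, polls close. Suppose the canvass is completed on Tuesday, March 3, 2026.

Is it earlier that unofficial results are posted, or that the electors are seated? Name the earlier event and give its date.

Polls close: Nov 21, 2025.
Unofficial results are posted: Nov 21, 2025 + 11 weeks = Feb 6, 2026.
The canvass is completed: Mar 3, 2026.
The results are certified: Mar 3, 2026 + 11 weeks = May 19, 2026.
The electors are seated: May 19, 2026 + 11 weeks = Aug 4, 2026.
Comparing: unofficial results are posted on Feb 6, 2026 vs the electors are seated on Aug 4, 2026. Earlier: unofficial results are posted.

Unofficial results are posted — Friday, February 6, 2026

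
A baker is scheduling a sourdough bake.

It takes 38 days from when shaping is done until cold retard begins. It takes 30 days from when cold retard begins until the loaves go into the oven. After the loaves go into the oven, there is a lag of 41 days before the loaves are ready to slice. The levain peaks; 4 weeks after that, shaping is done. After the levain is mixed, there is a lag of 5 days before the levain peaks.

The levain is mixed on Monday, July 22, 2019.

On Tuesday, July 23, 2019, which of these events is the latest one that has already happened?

The levain is mixed

The levain is mixed: Jul 22, 2019.
The levain peaks: Jul 22, 2019 + 5 days = Jul 27, 2019.
Shaping is done: Jul 27, 2019 + 4 weeks = Aug 24, 2019.
Cold retard begins: Aug 24, 2019 + 38 days = Oct 1, 2019.
The loaves go into the oven: Oct 1, 2019 + 30 days = Oct 31, 2019.
The loaves are ready to slice: Oct 31, 2019 + 41 days = Dec 11, 2019.
Jul 23, 2019 falls between when the levain is mixed (Jul 22, 2019) and when the levain peaks (Jul 27, 2019).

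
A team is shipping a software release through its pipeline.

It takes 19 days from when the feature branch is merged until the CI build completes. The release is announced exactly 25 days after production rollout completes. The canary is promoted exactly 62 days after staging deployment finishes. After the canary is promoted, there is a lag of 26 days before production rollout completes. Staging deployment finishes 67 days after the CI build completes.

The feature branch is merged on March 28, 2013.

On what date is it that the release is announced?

October 13, 2013

The feature branch is merged: Mar 28, 2013.
The CI build completes: Mar 28, 2013 + 19 days = Apr 16, 2013.
Staging deployment finishes: Apr 16, 2013 + 67 days = Jun 22, 2013.
The canary is promoted: Jun 22, 2013 + 62 days = Aug 23, 2013.
Production rollout completes: Aug 23, 2013 + 26 days = Sep 18, 2013.
The release is announced: Sep 18, 2013 + 25 days = Oct 13, 2013.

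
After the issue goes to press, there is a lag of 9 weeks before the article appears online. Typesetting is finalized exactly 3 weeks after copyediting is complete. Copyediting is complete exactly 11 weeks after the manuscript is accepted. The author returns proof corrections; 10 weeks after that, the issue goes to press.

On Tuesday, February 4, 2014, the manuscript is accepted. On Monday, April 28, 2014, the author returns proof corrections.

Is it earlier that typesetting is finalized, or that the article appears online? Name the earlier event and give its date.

Typesetting is finalized — Tuesday, May 13, 2014

The manuscript is accepted: Feb 4, 2014.
Copyediting is complete: Feb 4, 2014 + 11 weeks = Apr 22, 2014.
Typesetting is finalized: Apr 22, 2014 + 3 weeks = May 13, 2014.
The author returns proof corrections: Apr 28, 2014.
The issue goes to press: Apr 28, 2014 + 10 weeks = Jul 7, 2014.
The article appears online: Jul 7, 2014 + 9 weeks = Sep 8, 2014.
Comparing: typesetting is finalized on May 13, 2014 vs the article appears online on Sep 8, 2014. Earlier: typesetting is finalized.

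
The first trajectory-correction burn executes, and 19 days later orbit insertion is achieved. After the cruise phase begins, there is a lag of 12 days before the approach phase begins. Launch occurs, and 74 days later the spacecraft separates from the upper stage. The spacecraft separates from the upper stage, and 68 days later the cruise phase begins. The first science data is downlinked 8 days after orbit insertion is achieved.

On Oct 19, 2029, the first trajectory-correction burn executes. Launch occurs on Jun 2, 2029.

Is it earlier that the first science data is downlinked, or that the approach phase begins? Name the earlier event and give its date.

The approach phase begins — Nov 3, 2029

The first trajectory-correction burn executes: Oct 19, 2029.
Orbit insertion is achieved: Oct 19, 2029 + 19 days = Nov 7, 2029.
The first science data is downlinked: Nov 7, 2029 + 8 days = Nov 15, 2029.
Launch occurs: Jun 2, 2029.
The spacecraft separates from the upper stage: Jun 2, 2029 + 74 days = Aug 15, 2029.
The cruise phase begins: Aug 15, 2029 + 68 days = Oct 22, 2029.
The approach phase begins: Oct 22, 2029 + 12 days = Nov 3, 2029.
Comparing: the first science data is downlinked on Nov 15, 2029 vs the approach phase begins on Nov 3, 2029. Earlier: the approach phase begins.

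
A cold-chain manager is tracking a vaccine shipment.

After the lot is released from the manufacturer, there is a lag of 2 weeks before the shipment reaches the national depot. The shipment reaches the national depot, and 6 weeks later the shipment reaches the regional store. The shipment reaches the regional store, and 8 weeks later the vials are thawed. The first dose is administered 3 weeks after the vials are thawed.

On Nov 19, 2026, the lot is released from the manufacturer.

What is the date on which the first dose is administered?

Apr 1, 2027

The lot is released from the manufacturer: Nov 19, 2026.
The shipment reaches the national depot: Nov 19, 2026 + 2 weeks = Dec 3, 2026.
The shipment reaches the regional store: Dec 3, 2026 + 6 weeks = Jan 14, 2027.
The vials are thawed: Jan 14, 2027 + 8 weeks = Mar 11, 2027.
The first dose is administered: Mar 11, 2027 + 3 weeks = Apr 1, 2027.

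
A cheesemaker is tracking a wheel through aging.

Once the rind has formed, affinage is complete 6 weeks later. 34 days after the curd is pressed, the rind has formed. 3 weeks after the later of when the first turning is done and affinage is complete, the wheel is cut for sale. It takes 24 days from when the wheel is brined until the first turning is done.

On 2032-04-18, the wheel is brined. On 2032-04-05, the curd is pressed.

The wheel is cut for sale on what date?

The wheel is brined: Apr 18, 2032.
The first turning is done: Apr 18, 2032 + 24 days = May 12, 2032.
The curd is pressed: Apr 5, 2032.
The rind has formed: Apr 5, 2032 + 34 days = May 9, 2032.
Affinage is complete: May 9, 2032 + 6 weeks = Jun 20, 2032.
Both prerequisites met — the first turning is done (May 12, 2032), affinage is complete (Jun 20, 2032); the later is Jun 20, 2032.
The wheel is cut for sale: Jun 20, 2032 + 3 weeks = Jul 11, 2032.

2032-07-11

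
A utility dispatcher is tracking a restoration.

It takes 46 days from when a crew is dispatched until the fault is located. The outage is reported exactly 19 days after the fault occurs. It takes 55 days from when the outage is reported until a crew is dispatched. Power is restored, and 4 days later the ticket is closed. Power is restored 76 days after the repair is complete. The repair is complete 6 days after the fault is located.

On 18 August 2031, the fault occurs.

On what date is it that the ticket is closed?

11 March 2032

The fault occurs: Aug 18, 2031.
The outage is reported: Aug 18, 2031 + 19 days = Sep 6, 2031.
A crew is dispatched: Sep 6, 2031 + 55 days = Oct 31, 2031.
The fault is located: Oct 31, 2031 + 46 days = Dec 16, 2031.
The repair is complete: Dec 16, 2031 + 6 days = Dec 22, 2031.
Power is restored: Dec 22, 2031 + 76 days = Mar 7, 2032.
The ticket is closed: Mar 7, 2032 + 4 days = Mar 11, 2032.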